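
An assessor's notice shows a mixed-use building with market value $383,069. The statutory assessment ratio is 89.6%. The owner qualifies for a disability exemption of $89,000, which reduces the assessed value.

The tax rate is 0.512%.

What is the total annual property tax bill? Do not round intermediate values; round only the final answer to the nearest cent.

Assessed value = $383,069 × 0.896 = $343,229.824
Taxable value = $343,229.824 − $89,000 = $254,229.824
Tax = $254,229.824 × 0.00512 = $1,301.65669888

$1,301.66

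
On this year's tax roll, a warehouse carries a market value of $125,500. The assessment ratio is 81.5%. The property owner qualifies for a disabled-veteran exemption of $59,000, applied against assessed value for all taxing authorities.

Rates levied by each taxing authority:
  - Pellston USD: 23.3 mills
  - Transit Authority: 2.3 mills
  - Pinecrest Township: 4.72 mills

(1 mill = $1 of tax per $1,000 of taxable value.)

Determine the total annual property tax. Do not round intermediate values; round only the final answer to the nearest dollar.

Assessed value = $125,500 × 0.815 = $102,282.5
Taxable value = $102,282.5 − $59,000 = $43,282.5
Pellston USD: $43,282.5 × 0.0233 = $1,008.48225
Transit Authority: $43,282.5 × 0.0023 = $99.54975
Pinecrest Township: $43,282.5 × 0.00472 = $204.2934
Total = $1,008.48225 + $99.54975 + $204.2934 = $1,312.3254

$1,312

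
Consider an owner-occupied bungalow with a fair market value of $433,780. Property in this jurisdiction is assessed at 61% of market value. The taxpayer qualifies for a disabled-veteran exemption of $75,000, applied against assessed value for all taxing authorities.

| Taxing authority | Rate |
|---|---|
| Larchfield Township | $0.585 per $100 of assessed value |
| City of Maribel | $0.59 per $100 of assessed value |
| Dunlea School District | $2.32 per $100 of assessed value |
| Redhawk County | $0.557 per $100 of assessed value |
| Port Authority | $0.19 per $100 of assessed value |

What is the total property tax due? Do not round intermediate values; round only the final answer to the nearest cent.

$8,043.08

Assessed value = $433,780 × 0.61 = $264,605.8
Taxable value = $264,605.8 − $75,000 = $189,605.8
Larchfield Township: $189,605.8 × 0.00585 = $1,109.19393
City of Maribel: $189,605.8 × 0.0059 = $1,118.67422
Dunlea School District: $189,605.8 × 0.0232 = $4,398.85456
Redhawk County: $189,605.8 × 0.00557 = $1,056.104306
Port Authority: $189,605.8 × 0.0019 = $360.25102
Total = $1,109.19393 + $1,118.67422 + $4,398.85456 + $1,056.104306 + $360.25102 = $8,043.078036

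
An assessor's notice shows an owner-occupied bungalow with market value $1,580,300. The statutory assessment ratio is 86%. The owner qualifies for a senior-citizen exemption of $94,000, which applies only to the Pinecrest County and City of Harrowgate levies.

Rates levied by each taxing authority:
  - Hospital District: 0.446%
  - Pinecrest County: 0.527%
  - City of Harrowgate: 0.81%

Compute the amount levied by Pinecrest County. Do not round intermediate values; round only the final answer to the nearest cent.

$6,666.86

Assessed value = $1,580,300 × 0.86 = $1,359,058
Pinecrest County taxable value = $1,359,058 − $94,000 = $1,265,058
Pinecrest County levy = $1,265,058 × 0.00527 = $6,666.85566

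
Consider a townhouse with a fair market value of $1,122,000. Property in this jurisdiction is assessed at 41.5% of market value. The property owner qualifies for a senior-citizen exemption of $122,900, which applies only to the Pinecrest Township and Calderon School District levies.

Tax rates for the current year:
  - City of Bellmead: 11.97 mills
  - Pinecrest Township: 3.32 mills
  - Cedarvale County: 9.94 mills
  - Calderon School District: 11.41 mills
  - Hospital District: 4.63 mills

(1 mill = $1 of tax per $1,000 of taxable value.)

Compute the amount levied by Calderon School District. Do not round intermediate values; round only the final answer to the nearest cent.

$3,910.55

Assessed value = $1,122,000 × 0.415 = $465,630
Calderon School District taxable value = $465,630 − $122,900 = $342,730
Calderon School District levy = $342,730 × 0.01141 = $3,910.5493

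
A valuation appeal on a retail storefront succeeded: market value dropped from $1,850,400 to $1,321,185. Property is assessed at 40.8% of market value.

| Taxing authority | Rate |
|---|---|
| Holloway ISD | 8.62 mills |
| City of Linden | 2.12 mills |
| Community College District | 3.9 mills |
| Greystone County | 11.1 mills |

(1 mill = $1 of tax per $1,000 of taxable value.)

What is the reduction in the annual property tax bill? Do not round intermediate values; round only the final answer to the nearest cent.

$5,557.77

Old assessed value = $1,850,400 × 0.408 = $754,963.2
New assessed value = $1,321,185 × 0.408 = $539,043.48
Combined rate = 0.00862 + 0.00212 + 0.0039 + 0.0111 = 0.02574
Old tax = $754,963.2 × 0.02574 = $19,432.752768
New tax = $539,043.48 × 0.02574 = $13,874.9791752
Reduction = $19,432.752768 − $13,874.9791752 = $5,557.7735928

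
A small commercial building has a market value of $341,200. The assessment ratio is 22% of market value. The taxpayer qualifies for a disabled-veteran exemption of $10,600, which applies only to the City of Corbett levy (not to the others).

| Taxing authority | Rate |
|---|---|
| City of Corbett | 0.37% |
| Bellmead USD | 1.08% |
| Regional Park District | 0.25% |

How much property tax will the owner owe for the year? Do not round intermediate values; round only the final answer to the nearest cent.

$1,236.87

Assessed value = $341,200 × 0.22 = $75,064
City of Corbett: ($75,064 − $10,600) × 0.0037 = $64,464 × 0.0037 = $238.5168
Bellmead USD: $75,064 × 0.0108 = $810.6912
Regional Park District: $75,064 × 0.0025 = $187.66
Total = $1,236.868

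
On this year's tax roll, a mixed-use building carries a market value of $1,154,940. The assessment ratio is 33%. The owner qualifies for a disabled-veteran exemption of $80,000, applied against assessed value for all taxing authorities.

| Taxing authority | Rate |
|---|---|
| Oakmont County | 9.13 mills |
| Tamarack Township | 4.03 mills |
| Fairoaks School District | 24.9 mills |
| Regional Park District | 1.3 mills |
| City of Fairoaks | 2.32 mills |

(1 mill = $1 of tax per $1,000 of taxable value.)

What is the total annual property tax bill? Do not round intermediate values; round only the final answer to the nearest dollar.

Assessed value = $1,154,940 × 0.33 = $381,130.2
Taxable value = $381,130.2 − $80,000 = $301,130.2
Oakmont County: $301,130.2 × 0.00913 = $2,749.318726
Tamarack Township: $301,130.2 × 0.00403 = $1,213.554706
Fairoaks School District: $301,130.2 × 0.0249 = $7,498.14198
Regional Park District: $301,130.2 × 0.0013 = $391.46926
City of Fairoaks: $301,130.2 × 0.00232 = $698.622064
Total = $2,749.318726 + $1,213.554706 + $7,498.14198 + $391.46926 + $698.622064 = $12,551.106736

$12,551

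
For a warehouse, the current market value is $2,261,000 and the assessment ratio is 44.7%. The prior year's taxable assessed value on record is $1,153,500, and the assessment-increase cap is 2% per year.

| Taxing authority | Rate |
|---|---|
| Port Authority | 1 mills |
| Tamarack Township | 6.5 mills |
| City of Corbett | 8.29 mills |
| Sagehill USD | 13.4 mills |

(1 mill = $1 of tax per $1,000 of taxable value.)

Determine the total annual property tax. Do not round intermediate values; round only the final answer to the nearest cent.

Uncapped assessed value = $2,261,000 × 0.447 = $1,010,667
Cap limit = $1,153,500 × 1.02 = $1,176,570
Taxable assessed value = min($1,010,667, $1,176,570) = $1,010,667 (cap does not bind)
Port Authority: $1,010,667 × 0.001 = $1,010.667
Tamarack Township: $1,010,667 × 0.0065 = $6,569.3355
City of Corbett: $1,010,667 × 0.00829 = $8,378.42943
Sagehill USD: $1,010,667 × 0.0134 = $13,542.9378
Total = $29,501.36973

$29,501.37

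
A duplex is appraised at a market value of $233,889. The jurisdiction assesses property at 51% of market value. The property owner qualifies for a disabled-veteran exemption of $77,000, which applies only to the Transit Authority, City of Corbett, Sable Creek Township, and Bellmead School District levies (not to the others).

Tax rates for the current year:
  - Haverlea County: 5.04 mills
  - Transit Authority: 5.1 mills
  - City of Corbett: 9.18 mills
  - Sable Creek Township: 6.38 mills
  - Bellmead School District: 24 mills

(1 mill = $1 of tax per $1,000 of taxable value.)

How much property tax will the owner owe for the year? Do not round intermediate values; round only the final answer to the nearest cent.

Assessed value = $233,889 × 0.51 = $119,283.39
Haverlea County: $119,283.39 × 0.00504 = $601.1882856
Transit Authority: ($119,283.39 − $77,000) × 0.0051 = $42,283.39 × 0.0051 = $215.645289
City of Corbett: ($119,283.39 − $77,000) × 0.00918 = $42,283.39 × 0.00918 = $388.1615202
Sable Creek Township: ($119,283.39 − $77,000) × 0.00638 = $42,283.39 × 0.00638 = $269.7680282
Bellmead School District: ($119,283.39 − $77,000) × 0.024 = $42,283.39 × 0.024 = $1,014.80136
Total = $2,489.564483

$2,489.56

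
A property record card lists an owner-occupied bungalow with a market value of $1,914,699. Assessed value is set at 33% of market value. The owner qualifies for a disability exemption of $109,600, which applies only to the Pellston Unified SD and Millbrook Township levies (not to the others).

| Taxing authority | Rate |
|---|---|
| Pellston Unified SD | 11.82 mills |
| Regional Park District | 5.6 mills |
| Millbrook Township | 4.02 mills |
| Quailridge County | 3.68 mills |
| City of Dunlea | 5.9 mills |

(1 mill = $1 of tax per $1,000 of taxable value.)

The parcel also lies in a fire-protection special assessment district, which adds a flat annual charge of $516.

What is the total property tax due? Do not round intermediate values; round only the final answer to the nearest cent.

$18,379.94

Assessed value = $1,914,699 × 0.33 = $631,850.67
Pellston Unified SD: ($631,850.67 − $109,600) × 0.01182 = $522,250.67 × 0.01182 = $6,173.0029194
Regional Park District: $631,850.67 × 0.0056 = $3,538.363752
Millbrook Township: ($631,850.67 − $109,600) × 0.00402 = $522,250.67 × 0.00402 = $2,099.4476934
Quailridge County: $631,850.67 × 0.00368 = $2,325.2104656
City of Dunlea: $631,850.67 × 0.0059 = $3,727.918953
Levies subtotal = $17,863.9437834
Total = $17,863.9437834 + $516 = $18,379.9437834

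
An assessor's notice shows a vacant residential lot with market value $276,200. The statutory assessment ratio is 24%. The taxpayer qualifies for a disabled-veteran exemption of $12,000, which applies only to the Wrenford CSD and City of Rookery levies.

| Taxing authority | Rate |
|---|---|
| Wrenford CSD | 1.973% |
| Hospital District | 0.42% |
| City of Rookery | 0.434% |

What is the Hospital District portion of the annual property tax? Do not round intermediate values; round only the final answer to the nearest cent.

$278.41

Assessed value = $276,200 × 0.24 = $66,288
Hospital District taxable value = $66,288 (exemption does not apply)
Hospital District levy = $66,288 × 0.0042 = $278.4096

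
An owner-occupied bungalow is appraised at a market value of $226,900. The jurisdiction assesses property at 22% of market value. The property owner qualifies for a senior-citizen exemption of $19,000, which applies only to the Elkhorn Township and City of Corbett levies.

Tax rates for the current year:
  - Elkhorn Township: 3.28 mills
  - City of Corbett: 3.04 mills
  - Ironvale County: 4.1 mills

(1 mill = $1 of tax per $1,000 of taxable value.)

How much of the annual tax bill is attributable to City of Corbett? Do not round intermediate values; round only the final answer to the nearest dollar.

$94

Assessed value = $226,900 × 0.22 = $49,918
City of Corbett taxable value = $49,918 − $19,000 = $30,918
City of Corbett levy = $30,918 × 0.00304 = $93.99072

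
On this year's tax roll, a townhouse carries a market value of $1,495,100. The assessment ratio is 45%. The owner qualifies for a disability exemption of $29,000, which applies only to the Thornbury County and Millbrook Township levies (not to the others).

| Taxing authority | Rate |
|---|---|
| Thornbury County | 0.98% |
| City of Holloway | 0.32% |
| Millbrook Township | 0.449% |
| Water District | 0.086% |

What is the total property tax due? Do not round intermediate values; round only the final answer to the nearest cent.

$11,931.38

Assessed value = $1,495,100 × 0.45 = $672,795
Thornbury County: ($672,795 − $29,000) × 0.0098 = $643,795 × 0.0098 = $6,309.191
City of Holloway: $672,795 × 0.0032 = $2,152.944
Millbrook Township: ($672,795 − $29,000) × 0.00449 = $643,795 × 0.00449 = $2,890.63955
Water District: $672,795 × 0.00086 = $578.6037
Total = $11,931.37825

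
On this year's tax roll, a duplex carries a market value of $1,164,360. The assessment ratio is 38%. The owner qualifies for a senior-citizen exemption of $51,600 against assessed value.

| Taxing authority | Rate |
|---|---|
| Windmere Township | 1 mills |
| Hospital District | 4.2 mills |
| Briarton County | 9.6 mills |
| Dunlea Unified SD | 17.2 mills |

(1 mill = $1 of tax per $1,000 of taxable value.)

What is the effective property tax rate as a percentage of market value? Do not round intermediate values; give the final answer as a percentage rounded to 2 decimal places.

Assessed value = $1,164,360 × 0.38 = $442,456.8
Taxable value = $442,456.8 − $51,600 = $390,856.8
Windmere Township: $390,856.8 × 0.001 = $390.8568
Hospital District: $390,856.8 × 0.0042 = $1,641.59856
Briarton County: $390,856.8 × 0.0096 = $3,752.22528
Dunlea Unified SD: $390,856.8 × 0.0172 = $6,722.73696
Total tax = $12,507.4176
Effective rate = $12,507.4176 ÷ $1,164,360 = 1.07% of market value

1.07%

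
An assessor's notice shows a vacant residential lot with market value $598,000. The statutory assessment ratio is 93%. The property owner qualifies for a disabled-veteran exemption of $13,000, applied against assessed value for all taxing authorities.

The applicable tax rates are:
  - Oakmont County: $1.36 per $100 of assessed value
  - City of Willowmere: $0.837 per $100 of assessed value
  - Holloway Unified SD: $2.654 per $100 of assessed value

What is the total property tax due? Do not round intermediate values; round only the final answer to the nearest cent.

Assessed value = $598,000 × 0.93 = $556,140
Taxable value = $556,140 − $13,000 = $543,140
Oakmont County: $543,140 × 0.0136 = $7,386.704
City of Willowmere: $543,140 × 0.00837 = $4,546.0818
Holloway Unified SD: $543,140 × 0.02654 = $14,414.9356
Total = $7,386.704 + $4,546.0818 + $14,414.9356 = $26,347.7214

$26,347.72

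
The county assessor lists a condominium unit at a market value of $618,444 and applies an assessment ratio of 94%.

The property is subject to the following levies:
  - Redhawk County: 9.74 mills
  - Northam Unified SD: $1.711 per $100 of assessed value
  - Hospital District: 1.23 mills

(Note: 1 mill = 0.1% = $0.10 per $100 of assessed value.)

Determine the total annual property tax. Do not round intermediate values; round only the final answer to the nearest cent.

$16,323.95

Assessed value = $618,444 × 0.94 = $581,337.36
Redhawk County: $581,337.36 × 0.00974 = $5,662.2258864
Northam Unified SD: $581,337.36 × 0.01711 = $9,946.6822296
Hospital District: $581,337.36 × 0.00123 = $715.0449528
Total = $16,323.9530688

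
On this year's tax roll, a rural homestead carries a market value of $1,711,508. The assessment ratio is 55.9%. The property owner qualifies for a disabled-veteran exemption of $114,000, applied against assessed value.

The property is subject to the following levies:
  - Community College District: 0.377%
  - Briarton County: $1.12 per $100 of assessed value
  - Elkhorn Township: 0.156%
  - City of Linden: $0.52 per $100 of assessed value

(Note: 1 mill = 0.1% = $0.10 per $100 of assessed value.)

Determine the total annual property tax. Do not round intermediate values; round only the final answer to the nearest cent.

$18,312.59

Assessed value = $1,711,508 × 0.559 = $956,732.972
Taxable value = $956,732.972 − $114,000 = $842,732.972
Community College District: $842,732.972 × 0.00377 = $3,177.10330444
Briarton County: $842,732.972 × 0.0112 = $9,438.6092864
Elkhorn Township: $842,732.972 × 0.00156 = $1,314.66343632
City of Linden: $842,732.972 × 0.0052 = $4,382.2114544
Total = $18,312.58748156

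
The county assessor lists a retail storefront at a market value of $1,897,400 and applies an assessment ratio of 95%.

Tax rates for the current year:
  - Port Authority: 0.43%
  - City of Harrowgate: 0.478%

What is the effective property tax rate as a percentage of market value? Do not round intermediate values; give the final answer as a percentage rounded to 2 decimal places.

0.86%

Assessed value = $1,897,400 × 0.95 = $1,802,530
Port Authority: $1,802,530 × 0.0043 = $7,750.879
City of Harrowgate: $1,802,530 × 0.00478 = $8,616.0934
Total tax = $16,366.9724
Effective rate = $16,366.9724 ÷ $1,897,400 = 0.86% of market value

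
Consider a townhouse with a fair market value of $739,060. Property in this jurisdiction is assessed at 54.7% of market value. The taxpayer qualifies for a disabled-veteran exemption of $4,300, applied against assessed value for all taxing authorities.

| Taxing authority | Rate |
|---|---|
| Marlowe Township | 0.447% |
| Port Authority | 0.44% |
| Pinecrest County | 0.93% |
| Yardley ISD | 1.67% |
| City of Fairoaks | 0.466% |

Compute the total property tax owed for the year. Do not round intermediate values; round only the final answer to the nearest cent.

Assessed value = $739,060 × 0.547 = $404,265.82
Taxable value = $404,265.82 − $4,300 = $399,965.82
Marlowe Township: $399,965.82 × 0.00447 = $1,787.8472154
Port Authority: $399,965.82 × 0.0044 = $1,759.849608
Pinecrest County: $399,965.82 × 0.0093 = $3,719.682126
Yardley ISD: $399,965.82 × 0.0167 = $6,679.429194
City of Fairoaks: $399,965.82 × 0.00466 = $1,863.8407212
Total = $1,787.8472154 + $1,759.849608 + $3,719.682126 + $6,679.429194 + $1,863.8407212 = $15,810.6488646

$15,810.65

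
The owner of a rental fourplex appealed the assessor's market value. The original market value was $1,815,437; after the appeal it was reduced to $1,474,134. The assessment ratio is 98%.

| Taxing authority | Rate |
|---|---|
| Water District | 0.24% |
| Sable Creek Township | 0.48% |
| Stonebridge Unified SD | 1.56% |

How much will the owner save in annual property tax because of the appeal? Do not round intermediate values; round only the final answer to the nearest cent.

Old assessed value = $1,815,437 × 0.98 = $1,779,128.26
New assessed value = $1,474,134 × 0.98 = $1,444,651.32
Combined rate = 0.0024 + 0.0048 + 0.0156 = 0.0228
Old tax = $1,779,128.26 × 0.0228 = $40,564.124328
New tax = $1,444,651.32 × 0.0228 = $32,938.050096
Reduction = $40,564.124328 − $32,938.050096 = $7,626.074232

$7,626.07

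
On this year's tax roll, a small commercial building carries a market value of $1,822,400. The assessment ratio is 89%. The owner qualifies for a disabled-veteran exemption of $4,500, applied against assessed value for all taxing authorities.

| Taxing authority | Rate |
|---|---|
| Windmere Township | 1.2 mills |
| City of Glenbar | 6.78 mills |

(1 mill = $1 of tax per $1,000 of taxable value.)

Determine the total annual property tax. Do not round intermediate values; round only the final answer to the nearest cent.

Assessed value = $1,822,400 × 0.89 = $1,621,936
Taxable value = $1,621,936 − $4,500 = $1,617,436
Windmere Township: $1,617,436 × 0.0012 = $1,940.9232
City of Glenbar: $1,617,436 × 0.00678 = $10,966.21608
Total = $1,940.9232 + $10,966.21608 = $12,907.13928

$12,907.14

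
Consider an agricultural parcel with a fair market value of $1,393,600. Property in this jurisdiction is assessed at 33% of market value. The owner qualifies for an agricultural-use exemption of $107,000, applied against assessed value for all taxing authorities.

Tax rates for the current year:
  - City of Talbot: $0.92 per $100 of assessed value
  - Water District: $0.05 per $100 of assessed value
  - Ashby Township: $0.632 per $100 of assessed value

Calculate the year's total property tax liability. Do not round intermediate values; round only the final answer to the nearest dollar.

$5,653

Assessed value = $1,393,600 × 0.33 = $459,888
Taxable value = $459,888 − $107,000 = $352,888
City of Talbot: $352,888 × 0.0092 = $3,246.5696
Water District: $352,888 × 0.0005 = $176.444
Ashby Township: $352,888 × 0.00632 = $2,230.25216
Total = $3,246.5696 + $176.444 + $2,230.25216 = $5,653.26576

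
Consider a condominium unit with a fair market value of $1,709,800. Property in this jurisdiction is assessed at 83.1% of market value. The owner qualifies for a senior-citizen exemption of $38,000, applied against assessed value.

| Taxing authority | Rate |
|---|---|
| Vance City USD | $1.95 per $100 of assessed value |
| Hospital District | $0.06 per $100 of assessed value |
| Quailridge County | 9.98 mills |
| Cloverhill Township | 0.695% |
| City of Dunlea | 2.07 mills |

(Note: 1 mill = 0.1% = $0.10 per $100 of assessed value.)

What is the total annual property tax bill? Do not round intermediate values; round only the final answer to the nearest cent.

Assessed value = $1,709,800 × 0.831 = $1,420,843.8
Taxable value = $1,420,843.8 − $38,000 = $1,382,843.8
Vance City USD: $1,382,843.8 × 0.0195 = $26,965.4541
Hospital District: $1,382,843.8 × 0.0006 = $829.70628
Quailridge County: $1,382,843.8 × 0.00998 = $13,800.781124
Cloverhill Township: $1,382,843.8 × 0.00695 = $9,610.76441
City of Dunlea: $1,382,843.8 × 0.00207 = $2,862.486666
Total = $54,069.19258

$54,069.19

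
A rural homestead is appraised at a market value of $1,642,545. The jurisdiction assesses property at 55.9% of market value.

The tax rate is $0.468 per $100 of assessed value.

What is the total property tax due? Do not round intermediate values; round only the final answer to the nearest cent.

Assessed value = $1,642,545 × 0.559 = $918,182.655
Tax = $918,182.655 × 0.00468 = $4,297.0948254

$4,297.09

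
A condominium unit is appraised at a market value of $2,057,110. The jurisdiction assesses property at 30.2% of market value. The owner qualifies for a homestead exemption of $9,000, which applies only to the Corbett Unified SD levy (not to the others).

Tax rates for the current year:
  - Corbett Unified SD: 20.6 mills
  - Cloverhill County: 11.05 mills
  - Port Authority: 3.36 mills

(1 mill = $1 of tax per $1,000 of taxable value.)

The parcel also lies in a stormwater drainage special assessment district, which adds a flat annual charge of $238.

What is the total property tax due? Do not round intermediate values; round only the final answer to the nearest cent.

Assessed value = $2,057,110 × 0.302 = $621,247.22
Corbett Unified SD: ($621,247.22 − $9,000) × 0.0206 = $612,247.22 × 0.0206 = $12,612.292732
Cloverhill County: $621,247.22 × 0.01105 = $6,864.781781
Port Authority: $621,247.22 × 0.00336 = $2,087.3906592
Levies subtotal = $21,564.4651722
Total = $21,564.4651722 + $238 = $21,802.4651722

$21,802.47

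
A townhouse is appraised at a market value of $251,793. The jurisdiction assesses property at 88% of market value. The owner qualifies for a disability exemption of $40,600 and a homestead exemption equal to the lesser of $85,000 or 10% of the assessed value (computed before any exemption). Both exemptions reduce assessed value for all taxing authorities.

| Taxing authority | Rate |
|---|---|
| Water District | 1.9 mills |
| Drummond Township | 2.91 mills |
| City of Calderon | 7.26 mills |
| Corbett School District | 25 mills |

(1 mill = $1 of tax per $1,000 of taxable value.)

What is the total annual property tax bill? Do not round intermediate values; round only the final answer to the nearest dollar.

Assessed value = $251,793 × 0.88 = $221,577.84
Homestead exemption = min($85,000, 10% × $221,577.84) = min($85,000, $22,157.784) = $22,157.784 (percentage binds)
Taxable value = $221,577.84 − $40,600 − $22,157.784 = $158,820.056
Water District: $158,820.056 × 0.0019 = $301.7581064
Drummond Township: $158,820.056 × 0.00291 = $462.16636296
City of Calderon: $158,820.056 × 0.00726 = $1,153.03360656
Corbett School District: $158,820.056 × 0.025 = $3,970.5014
Total = $5,887.45947592

$5,887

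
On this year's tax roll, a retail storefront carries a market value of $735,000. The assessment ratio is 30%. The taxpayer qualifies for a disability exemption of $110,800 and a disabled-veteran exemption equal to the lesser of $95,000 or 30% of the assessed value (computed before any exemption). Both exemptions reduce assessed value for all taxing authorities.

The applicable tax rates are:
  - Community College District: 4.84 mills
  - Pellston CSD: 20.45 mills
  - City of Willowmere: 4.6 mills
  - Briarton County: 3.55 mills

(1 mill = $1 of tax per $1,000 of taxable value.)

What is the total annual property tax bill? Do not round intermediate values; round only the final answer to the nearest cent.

Assessed value = $735,000 × 0.3 = $220,500
Disabled-veteran exemption = min($95,000, 30% × $220,500) = min($95,000, $66,150) = $66,150 (percentage binds)
Taxable value = $220,500 − $110,800 − $66,150 = $43,550
Community College District: $43,550 × 0.00484 = $210.782
Pellston CSD: $43,550 × 0.02045 = $890.5975
City of Willowmere: $43,550 × 0.0046 = $200.33
Briarton County: $43,550 × 0.00355 = $154.6025
Total = $1,456.312

$1,456.31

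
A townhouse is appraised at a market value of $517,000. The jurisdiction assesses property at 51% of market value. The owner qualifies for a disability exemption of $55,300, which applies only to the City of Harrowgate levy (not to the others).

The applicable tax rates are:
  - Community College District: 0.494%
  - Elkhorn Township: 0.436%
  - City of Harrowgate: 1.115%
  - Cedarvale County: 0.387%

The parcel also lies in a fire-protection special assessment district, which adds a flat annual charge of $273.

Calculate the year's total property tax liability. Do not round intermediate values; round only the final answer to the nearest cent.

Assessed value = $517,000 × 0.51 = $263,670
Community College District: $263,670 × 0.00494 = $1,302.5298
Elkhorn Township: $263,670 × 0.00436 = $1,149.6012
City of Harrowgate: ($263,670 − $55,300) × 0.01115 = $208,370 × 0.01115 = $2,323.3255
Cedarvale County: $263,670 × 0.00387 = $1,020.4029
Levies subtotal = $5,795.8594
Total = $5,795.8594 + $273 = $6,068.8594

$6,068.86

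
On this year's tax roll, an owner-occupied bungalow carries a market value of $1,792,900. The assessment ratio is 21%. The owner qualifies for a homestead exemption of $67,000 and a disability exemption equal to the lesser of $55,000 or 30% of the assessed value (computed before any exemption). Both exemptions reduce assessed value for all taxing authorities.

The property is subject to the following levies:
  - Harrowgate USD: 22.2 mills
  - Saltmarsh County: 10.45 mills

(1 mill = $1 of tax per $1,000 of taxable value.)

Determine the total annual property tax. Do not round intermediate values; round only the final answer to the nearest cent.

$8,309.72

Assessed value = $1,792,900 × 0.21 = $376,509
Disability exemption = min($55,000, 30% × $376,509) = min($55,000, $112,952.7) = $55,000 (dollar cap binds)
Taxable value = $376,509 − $67,000 − $55,000 = $254,509
Harrowgate USD: $254,509 × 0.0222 = $5,650.0998
Saltmarsh County: $254,509 × 0.01045 = $2,659.61905
Total = $8,309.71885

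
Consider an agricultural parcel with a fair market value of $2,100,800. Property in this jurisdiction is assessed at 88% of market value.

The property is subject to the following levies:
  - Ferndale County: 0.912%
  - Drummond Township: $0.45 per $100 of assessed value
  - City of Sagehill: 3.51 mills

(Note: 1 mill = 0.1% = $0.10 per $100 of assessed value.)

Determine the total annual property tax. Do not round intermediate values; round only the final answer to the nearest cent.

Assessed value = $2,100,800 × 0.88 = $1,848,704
Ferndale County: $1,848,704 × 0.00912 = $16,860.18048
Drummond Township: $1,848,704 × 0.0045 = $8,319.168
City of Sagehill: $1,848,704 × 0.00351 = $6,488.95104
Total = $31,668.29952

$31,668.30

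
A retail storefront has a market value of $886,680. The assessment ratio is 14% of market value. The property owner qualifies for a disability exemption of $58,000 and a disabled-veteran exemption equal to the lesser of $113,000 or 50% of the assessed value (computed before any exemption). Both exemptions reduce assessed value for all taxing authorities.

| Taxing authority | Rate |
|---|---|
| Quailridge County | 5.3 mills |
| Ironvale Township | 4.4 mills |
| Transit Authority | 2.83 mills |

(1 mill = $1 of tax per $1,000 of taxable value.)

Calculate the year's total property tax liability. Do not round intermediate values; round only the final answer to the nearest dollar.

Assessed value = $886,680 × 0.14 = $124,135.2
Disabled-veteran exemption = min($113,000, 50% × $124,135.2) = min($113,000, $62,067.6) = $62,067.6 (percentage binds)
Taxable value = $124,135.2 − $58,000 − $62,067.6 = $4,067.6
Quailridge County: $4,067.6 × 0.0053 = $21.55828
Ironvale Township: $4,067.6 × 0.0044 = $17.89744
Transit Authority: $4,067.6 × 0.00283 = $11.511308
Total = $50.967028

$51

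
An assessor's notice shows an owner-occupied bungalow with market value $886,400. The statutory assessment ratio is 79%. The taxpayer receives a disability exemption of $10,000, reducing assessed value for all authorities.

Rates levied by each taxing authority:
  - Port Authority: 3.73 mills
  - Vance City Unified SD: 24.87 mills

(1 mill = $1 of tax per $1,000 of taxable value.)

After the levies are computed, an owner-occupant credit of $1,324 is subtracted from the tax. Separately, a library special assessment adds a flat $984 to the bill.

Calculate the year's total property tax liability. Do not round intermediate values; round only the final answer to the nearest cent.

Assessed value = $886,400 × 0.79 = $700,256
Taxable value = $700,256 − $10,000 = $690,256
Port Authority: $690,256 × 0.00373 = $2,574.65488
Vance City Unified SD: $690,256 × 0.02487 = $17,166.66672
Levies subtotal = $19,741.3216
After credit = $19,741.3216 − $1,324 = $18,417.3216
Total = $18,417.3216 + $984 = $19,401.3216

$19,401.32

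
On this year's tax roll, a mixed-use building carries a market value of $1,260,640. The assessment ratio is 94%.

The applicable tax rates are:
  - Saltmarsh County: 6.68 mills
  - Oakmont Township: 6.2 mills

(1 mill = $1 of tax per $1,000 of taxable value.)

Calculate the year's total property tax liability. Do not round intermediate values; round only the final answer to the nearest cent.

Assessed value = $1,260,640 × 0.94 = $1,185,001.6
Saltmarsh County: $1,185,001.6 × 0.00668 = $7,915.810688
Oakmont Township: $1,185,001.6 × 0.0062 = $7,347.00992
Total = $7,915.810688 + $7,347.00992 = $15,262.820608

$15,262.82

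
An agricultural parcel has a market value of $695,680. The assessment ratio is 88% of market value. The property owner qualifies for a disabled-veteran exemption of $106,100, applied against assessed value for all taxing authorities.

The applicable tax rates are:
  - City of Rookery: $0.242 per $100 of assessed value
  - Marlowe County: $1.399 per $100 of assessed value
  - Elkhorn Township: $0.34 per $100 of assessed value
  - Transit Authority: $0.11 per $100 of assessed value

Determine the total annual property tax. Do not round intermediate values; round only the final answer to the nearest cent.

Assessed value = $695,680 × 0.88 = $612,198.4
Taxable value = $612,198.4 − $106,100 = $506,098.4
City of Rookery: $506,098.4 × 0.00242 = $1,224.758128
Marlowe County: $506,098.4 × 0.01399 = $7,080.316616
Elkhorn Township: $506,098.4 × 0.0034 = $1,720.73456
Transit Authority: $506,098.4 × 0.0011 = $556.70824
Total = $1,224.758128 + $7,080.316616 + $1,720.73456 + $556.70824 = $10,582.517544

$10,582.52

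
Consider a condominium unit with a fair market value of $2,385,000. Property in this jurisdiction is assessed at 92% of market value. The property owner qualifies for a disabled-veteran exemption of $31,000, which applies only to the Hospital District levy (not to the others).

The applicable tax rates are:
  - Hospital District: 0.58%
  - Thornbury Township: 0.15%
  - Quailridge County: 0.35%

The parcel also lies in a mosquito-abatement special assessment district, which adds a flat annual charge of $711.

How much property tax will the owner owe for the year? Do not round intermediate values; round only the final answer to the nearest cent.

$24,228.56

Assessed value = $2,385,000 × 0.92 = $2,194,200
Hospital District: ($2,194,200 − $31,000) × 0.0058 = $2,163,200 × 0.0058 = $12,546.56
Thornbury Township: $2,194,200 × 0.0015 = $3,291.3
Quailridge County: $2,194,200 × 0.0035 = $7,679.7
Levies subtotal = $23,517.56
Total = $23,517.56 + $711 = $24,228.56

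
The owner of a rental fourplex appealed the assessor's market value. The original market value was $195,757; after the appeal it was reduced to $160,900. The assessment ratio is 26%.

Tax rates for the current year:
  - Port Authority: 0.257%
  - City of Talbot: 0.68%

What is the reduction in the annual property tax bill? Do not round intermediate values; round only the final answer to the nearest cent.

Old assessed value = $195,757 × 0.26 = $50,896.82
New assessed value = $160,900 × 0.26 = $41,834
Combined rate = 0.00257 + 0.0068 = 0.00937
Old tax = $50,896.82 × 0.00937 = $476.9032034
New tax = $41,834 × 0.00937 = $391.98458
Reduction = $476.9032034 − $391.98458 = $84.9186234

$84.92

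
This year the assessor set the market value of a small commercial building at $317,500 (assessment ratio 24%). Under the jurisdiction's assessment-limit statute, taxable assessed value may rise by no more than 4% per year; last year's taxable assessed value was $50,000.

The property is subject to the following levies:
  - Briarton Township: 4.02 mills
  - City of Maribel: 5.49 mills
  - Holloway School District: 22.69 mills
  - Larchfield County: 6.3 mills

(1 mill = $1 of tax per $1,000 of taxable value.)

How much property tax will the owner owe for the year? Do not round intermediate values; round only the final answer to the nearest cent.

$2,002.00

Uncapped assessed value = $317,500 × 0.24 = $76,200
Cap limit = $50,000 × 1.04 = $52,000
Taxable assessed value = min($76,200, $52,000) = $52,000 (cap binds)
Briarton Township: $52,000 × 0.00402 = $209.04
City of Maribel: $52,000 × 0.00549 = $285.48
Holloway School District: $52,000 × 0.02269 = $1,179.88
Larchfield County: $52,000 × 0.0063 = $327.6
Total = $2,002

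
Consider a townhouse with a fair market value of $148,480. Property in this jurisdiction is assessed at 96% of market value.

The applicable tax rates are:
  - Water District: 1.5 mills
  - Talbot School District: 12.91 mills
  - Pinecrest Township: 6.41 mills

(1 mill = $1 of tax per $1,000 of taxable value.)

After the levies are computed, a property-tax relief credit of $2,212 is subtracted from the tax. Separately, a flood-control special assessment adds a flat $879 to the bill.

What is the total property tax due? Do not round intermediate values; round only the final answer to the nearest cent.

$1,634.70

Assessed value = $148,480 × 0.96 = $142,540.8
Water District: $142,540.8 × 0.0015 = $213.8112
Talbot School District: $142,540.8 × 0.01291 = $1,840.201728
Pinecrest Township: $142,540.8 × 0.00641 = $913.686528
Levies subtotal = $2,967.699456
After credit = $2,967.699456 − $2,212 = $755.699456
Total = $755.699456 + $879 = $1,634.699456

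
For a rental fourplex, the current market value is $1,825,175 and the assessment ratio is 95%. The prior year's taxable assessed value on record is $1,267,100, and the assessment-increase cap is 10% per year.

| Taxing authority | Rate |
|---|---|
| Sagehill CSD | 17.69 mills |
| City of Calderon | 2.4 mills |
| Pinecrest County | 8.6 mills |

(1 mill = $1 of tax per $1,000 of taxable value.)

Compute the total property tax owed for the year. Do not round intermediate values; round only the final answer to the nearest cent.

Uncapped assessed value = $1,825,175 × 0.95 = $1,733,916.25
Cap limit = $1,267,100 × 1.1 = $1,393,810
Taxable assessed value = min($1,733,916.25, $1,393,810) = $1,393,810 (cap binds)
Sagehill CSD: $1,393,810 × 0.01769 = $24,656.4989
City of Calderon: $1,393,810 × 0.0024 = $3,345.144
Pinecrest County: $1,393,810 × 0.0086 = $11,986.766
Total = $39,988.4089

$39,988.41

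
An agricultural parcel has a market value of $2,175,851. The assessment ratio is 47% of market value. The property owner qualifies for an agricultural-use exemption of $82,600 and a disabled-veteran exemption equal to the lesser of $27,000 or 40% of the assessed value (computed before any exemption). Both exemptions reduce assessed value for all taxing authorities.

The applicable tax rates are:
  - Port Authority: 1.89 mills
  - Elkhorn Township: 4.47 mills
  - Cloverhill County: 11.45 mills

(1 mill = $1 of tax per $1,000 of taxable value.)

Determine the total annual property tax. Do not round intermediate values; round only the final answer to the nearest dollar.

Assessed value = $2,175,851 × 0.47 = $1,022,649.97
Disabled-veteran exemption = min($27,000, 40% × $1,022,649.97) = min($27,000, $409,059.988) = $27,000 (dollar cap binds)
Taxable value = $1,022,649.97 − $82,600 − $27,000 = $913,049.97
Port Authority: $913,049.97 × 0.00189 = $1,725.6644433
Elkhorn Township: $913,049.97 × 0.00447 = $4,081.3333659
Cloverhill County: $913,049.97 × 0.01145 = $10,454.4221565
Total = $16,261.4199657

$16,261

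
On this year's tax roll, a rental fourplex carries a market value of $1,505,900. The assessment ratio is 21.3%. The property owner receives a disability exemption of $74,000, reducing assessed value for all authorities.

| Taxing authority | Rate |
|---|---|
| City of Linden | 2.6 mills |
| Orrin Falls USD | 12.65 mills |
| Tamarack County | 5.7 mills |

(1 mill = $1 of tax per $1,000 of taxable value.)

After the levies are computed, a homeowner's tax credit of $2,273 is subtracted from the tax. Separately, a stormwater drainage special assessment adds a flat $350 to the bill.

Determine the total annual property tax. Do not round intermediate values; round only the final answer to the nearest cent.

Assessed value = $1,505,900 × 0.213 = $320,756.7
Taxable value = $320,756.7 − $74,000 = $246,756.7
City of Linden: $246,756.7 × 0.0026 = $641.56742
Orrin Falls USD: $246,756.7 × 0.01265 = $3,121.472255
Tamarack County: $246,756.7 × 0.0057 = $1,406.51319
Levies subtotal = $5,169.552865
After credit = $5,169.552865 − $2,273 = $2,896.552865
Total = $2,896.552865 + $350 = $3,246.552865

$3,246.55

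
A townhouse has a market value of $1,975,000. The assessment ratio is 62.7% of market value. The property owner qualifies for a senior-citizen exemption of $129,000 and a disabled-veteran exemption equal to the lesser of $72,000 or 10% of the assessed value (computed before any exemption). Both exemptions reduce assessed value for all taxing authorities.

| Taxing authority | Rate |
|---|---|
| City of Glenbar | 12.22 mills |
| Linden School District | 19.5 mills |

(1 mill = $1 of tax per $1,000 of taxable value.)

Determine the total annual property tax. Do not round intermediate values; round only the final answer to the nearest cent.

Assessed value = $1,975,000 × 0.627 = $1,238,325
Disabled-veteran exemption = min($72,000, 10% × $1,238,325) = min($72,000, $123,832.5) = $72,000 (dollar cap binds)
Taxable value = $1,238,325 − $129,000 − $72,000 = $1,037,325
City of Glenbar: $1,037,325 × 0.01222 = $12,676.1115
Linden School District: $1,037,325 × 0.0195 = $20,227.8375
Total = $32,903.949

$32,903.95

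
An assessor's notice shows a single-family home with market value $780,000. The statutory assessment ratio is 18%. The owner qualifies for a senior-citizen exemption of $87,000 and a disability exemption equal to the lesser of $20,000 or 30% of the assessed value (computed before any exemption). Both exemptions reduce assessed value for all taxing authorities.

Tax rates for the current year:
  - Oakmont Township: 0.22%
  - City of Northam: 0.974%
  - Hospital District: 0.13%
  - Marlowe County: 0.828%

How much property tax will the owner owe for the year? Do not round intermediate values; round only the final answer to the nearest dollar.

Assessed value = $780,000 × 0.18 = $140,400
Disability exemption = min($20,000, 30% × $140,400) = min($20,000, $42,120) = $20,000 (dollar cap binds)
Taxable value = $140,400 − $87,000 − $20,000 = $33,400
Oakmont Township: $33,400 × 0.0022 = $73.48
City of Northam: $33,400 × 0.00974 = $325.316
Hospital District: $33,400 × 0.0013 = $43.42
Marlowe County: $33,400 × 0.00828 = $276.552
Total = $718.768

$719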